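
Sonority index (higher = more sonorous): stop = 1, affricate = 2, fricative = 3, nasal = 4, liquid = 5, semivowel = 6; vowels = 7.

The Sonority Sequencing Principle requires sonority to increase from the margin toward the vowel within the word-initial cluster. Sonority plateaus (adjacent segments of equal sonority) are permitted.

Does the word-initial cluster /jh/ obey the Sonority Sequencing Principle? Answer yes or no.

/j/ is a semivowel (sonority 6).
/h/ is a fricative (sonority 3).
The profile is 6-3. Between /j/ (6) and /h/ (3) sonority does not rise, so the cluster violates the SSP.

no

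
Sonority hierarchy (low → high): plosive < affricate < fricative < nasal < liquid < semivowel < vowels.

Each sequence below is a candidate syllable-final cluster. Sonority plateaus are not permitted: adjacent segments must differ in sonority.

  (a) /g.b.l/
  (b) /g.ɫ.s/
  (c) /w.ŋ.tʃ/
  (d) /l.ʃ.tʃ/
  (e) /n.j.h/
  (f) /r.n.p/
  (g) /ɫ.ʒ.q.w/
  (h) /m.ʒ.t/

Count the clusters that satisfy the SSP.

4

(a) sonority 1-1-5: ill-formed.
(b) sonority 1-5-3: ill-formed.
(c) sonority 6-4-2: well-formed.
(d) sonority 5-3-2: well-formed.
(e) sonority 4-6-3: ill-formed.
(f) sonority 5-4-1: well-formed.
(g) sonority 5-3-1-6: ill-formed.
(h) sonority 4-3-1: well-formed.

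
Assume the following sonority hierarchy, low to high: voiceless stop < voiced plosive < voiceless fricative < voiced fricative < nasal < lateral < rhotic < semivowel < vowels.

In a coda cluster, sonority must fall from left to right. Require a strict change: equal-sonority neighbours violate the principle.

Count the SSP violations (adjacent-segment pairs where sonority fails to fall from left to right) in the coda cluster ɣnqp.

/ɣ/ is a voiced fricative (sonority 4).
/n/ is a nasal (sonority 5).
/q/ is a voiceless stop (sonority 1).
/p/ is a voiceless stop (sonority 1).
/ɣ/→/n/: 4→5 (does not fall) — violation.
/n/→/q/: 5→1 (falls) — ok.
/q/→/p/: 1→1 (plateau) — violation.

2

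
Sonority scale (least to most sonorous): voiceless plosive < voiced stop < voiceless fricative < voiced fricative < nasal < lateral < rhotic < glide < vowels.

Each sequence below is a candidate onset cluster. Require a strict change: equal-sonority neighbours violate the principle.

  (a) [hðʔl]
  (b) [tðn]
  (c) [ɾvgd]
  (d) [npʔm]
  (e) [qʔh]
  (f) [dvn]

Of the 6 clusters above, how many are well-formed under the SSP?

(a) 3-4-1-6 → violates
(b) 1-4-5 → obeys
(c) 7-4-2-2 → violates
(d) 5-1-1-5 → violates
(e) 1-1-3 → violates
(f) 2-4-5 → obeys

2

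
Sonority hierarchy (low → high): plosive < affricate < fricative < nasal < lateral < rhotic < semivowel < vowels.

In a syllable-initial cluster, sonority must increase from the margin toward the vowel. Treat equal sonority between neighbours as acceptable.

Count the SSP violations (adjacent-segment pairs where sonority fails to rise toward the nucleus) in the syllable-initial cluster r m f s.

2

/r/ is a rhotic (sonority 6).
/m/ is a nasal (sonority 4).
/f/ is a fricative (sonority 3).
/s/ is a fricative (sonority 3).
/r/→/m/: 6→4 (does not rise) — violation.
/m/→/f/: 4→3 (does not rise) — violation.
/f/→/s/: 3→3 (plateau, allowed) — ok.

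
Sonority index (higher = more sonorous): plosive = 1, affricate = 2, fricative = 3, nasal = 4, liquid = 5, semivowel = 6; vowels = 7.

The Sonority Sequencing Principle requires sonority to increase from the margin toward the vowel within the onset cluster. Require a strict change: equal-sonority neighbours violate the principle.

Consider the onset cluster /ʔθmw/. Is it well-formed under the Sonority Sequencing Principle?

/ʔ/: plosive = 1.
/θ/: fricative = 3.
/m/: nasal = 4.
/w/: semivowel = 6.
The profile 1-3-4-6 strictly rises, so the onset cluster satisfies the SSP.

yes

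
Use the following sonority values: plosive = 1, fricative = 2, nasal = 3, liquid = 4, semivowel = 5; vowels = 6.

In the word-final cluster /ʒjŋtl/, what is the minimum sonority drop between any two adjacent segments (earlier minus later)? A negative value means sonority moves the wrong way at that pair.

/ʒ/ — fricative, sonority 2.
/j/ — semivowel, sonority 5.
/ŋ/ — nasal, sonority 3.
/t/ — plosive, sonority 1.
/l/ — liquid, sonority 4.
/ʒ/→/j/: change -3.
/j/→/ŋ/: change +2.
/ŋ/→/t/: change +2.
/t/→/l/: change -3.
Minimum = -3.

-3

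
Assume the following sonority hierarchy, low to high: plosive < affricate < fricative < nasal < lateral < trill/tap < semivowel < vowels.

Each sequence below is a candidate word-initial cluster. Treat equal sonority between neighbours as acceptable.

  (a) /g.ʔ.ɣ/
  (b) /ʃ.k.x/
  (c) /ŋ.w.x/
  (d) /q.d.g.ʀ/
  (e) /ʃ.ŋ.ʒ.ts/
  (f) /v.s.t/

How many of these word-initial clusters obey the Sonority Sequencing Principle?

2

(a) sonority 1-1-3: well-formed.
(b) sonority 3-1-3: ill-formed.
(c) sonority 4-7-3: ill-formed.
(d) sonority 1-1-1-6: well-formed.
(e) sonority 3-4-3-2: ill-formed.
(f) sonority 3-3-1: ill-formed.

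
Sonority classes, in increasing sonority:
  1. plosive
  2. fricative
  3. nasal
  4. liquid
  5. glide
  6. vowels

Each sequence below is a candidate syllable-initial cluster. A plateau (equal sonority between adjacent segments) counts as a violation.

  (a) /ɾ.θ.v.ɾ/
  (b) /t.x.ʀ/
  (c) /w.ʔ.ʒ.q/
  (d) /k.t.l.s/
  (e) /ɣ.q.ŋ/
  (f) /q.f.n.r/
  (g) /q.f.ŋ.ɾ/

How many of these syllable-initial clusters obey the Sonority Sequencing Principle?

(a) sonority 4-2-2-4: ill-formed.
(b) sonority 1-2-4: well-formed.
(c) sonority 5-1-2-1: ill-formed.
(d) sonority 1-1-4-2: ill-formed.
(e) sonority 2-1-3: ill-formed.
(f) sonority 1-2-3-4: well-formed.
(g) sonority 1-2-3-4: well-formed.

3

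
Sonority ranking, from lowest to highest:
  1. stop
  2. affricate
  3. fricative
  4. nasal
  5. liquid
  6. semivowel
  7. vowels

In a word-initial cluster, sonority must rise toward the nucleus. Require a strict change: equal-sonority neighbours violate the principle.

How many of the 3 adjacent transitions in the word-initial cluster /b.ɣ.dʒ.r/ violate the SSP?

1

/b/: stop = 1.
/ɣ/: fricative = 3.
/dʒ/: affricate = 2.
/r/: liquid = 5.
/b/→/ɣ/: 1→3 (rises) — ok.
/ɣ/→/dʒ/: 3→2 (does not rise) — violation.
/dʒ/→/r/: 2→5 (rises) — ok.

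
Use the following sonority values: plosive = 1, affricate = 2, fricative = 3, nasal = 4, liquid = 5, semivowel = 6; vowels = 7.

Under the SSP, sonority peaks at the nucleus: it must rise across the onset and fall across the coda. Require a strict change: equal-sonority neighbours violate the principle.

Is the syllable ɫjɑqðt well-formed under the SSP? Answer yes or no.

no

Onset: /ɫ/ is a liquid (sonority 5), /j/ is a semivowel (sonority 6); then the nucleus /ɑ/ (sonority 7).
Onset profile 5-6-7 — rises to the nucleus.
Coda: /q/ is a plosive (sonority 1), /ð/ is a fricative (sonority 3), /t/ is a plosive (sonority 1).
Coda profile 7-1-3-1 — does not strictly fall throughout.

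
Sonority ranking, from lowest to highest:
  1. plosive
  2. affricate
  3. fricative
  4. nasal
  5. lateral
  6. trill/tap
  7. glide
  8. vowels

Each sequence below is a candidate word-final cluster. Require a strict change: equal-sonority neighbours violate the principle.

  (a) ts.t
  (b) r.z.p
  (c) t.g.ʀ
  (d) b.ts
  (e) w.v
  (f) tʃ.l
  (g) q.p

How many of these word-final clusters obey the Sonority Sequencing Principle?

3

(a) 2-1 → obeys
(b) 6-3-1 → obeys
(c) 1-1-6 → violates
(d) 1-2 → violates
(e) 7-3 → obeys
(f) 2-5 → violates
(g) 1-1 → violates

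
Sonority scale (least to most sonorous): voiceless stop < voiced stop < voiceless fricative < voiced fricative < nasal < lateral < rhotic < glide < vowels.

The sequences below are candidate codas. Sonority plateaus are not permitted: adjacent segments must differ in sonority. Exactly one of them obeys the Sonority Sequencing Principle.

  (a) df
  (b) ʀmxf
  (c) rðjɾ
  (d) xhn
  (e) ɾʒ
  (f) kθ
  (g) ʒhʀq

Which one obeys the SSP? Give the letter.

e

(a) 2-3 → violates
(b) 7-5-3-3 → violates
(c) 7-4-8-7 → violates
(d) 3-3-5 → violates
(e) 7-4 → obeys
(f) 1-3 → violates
(g) 4-3-7-1 → violates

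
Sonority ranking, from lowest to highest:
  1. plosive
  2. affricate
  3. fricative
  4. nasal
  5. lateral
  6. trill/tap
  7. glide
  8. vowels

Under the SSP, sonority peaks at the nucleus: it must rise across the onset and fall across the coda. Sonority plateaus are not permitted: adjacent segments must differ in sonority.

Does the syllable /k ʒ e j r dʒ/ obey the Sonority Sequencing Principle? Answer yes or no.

yes

Onset: /k/ is a plosive (sonority 1), /ʒ/ is a fricative (sonority 3); then the nucleus /e/ (sonority 8).
Onset profile 1-3-8 — rises to the nucleus.
Coda: /j/ is a glide (sonority 7), /r/ is a trill/tap (sonority 6), /dʒ/ is an affricate (sonority 2).
Coda profile 8-7-6-2 — falls from the nucleus.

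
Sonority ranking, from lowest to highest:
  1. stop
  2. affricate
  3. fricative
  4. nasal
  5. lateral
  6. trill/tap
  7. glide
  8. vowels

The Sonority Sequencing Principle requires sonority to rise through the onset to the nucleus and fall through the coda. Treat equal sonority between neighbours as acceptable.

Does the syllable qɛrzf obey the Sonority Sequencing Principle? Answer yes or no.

Onset: /q/ is a stop (sonority 1); then the nucleus /ɛ/ (sonority 8).
Onset profile 1-8 — rises to the nucleus.
Coda: /r/ is a trill/tap (sonority 6), /z/ is a fricative (sonority 3), /f/ is a fricative (sonority 3).
Coda profile 8-6-3-3 — falls from the nucleus.

yes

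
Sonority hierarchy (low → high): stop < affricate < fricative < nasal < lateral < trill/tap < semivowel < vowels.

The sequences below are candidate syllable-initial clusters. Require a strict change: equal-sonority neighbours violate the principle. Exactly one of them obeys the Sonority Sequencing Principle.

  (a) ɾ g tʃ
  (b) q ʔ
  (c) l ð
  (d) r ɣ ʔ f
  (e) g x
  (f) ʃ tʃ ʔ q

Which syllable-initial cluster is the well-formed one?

(a) ɾ g tʃ: profile 6-1-2 — violates.
(b) q ʔ: profile 1-1 — violates.
(c) l ð: profile 5-3 — violates.
(d) r ɣ ʔ f: profile 6-3-1-3 — violates.
(e) g x: profile 1-3 — obeys.
(f) ʃ tʃ ʔ q: profile 3-2-1-1 — violates.

e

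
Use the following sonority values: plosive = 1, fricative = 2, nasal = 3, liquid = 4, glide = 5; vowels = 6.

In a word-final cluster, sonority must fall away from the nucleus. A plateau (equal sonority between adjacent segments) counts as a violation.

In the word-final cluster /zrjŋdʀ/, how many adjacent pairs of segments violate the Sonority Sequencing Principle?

/z/: fricative = 2.
/r/: liquid = 4.
/j/: glide = 5.
/ŋ/: nasal = 3.
/d/: plosive = 1.
/ʀ/: liquid = 4.
/z/→/r/: 2→4 (does not fall) — violation.
/r/→/j/: 4→5 (does not fall) — violation.
/j/→/ŋ/: 5→3 (falls) — ok.
/ŋ/→/d/: 3→1 (falls) — ok.
/d/→/ʀ/: 1→4 (does not fall) — violation.

3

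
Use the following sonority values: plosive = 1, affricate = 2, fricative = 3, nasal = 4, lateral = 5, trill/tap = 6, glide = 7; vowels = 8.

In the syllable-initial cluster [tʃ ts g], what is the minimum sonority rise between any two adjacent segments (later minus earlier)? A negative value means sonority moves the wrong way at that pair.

/tʃ/: affricate = 2.
/ts/: affricate = 2.
/g/: plosive = 1.
/tʃ/→/ts/: change +0.
/ts/→/g/: change -1.
Minimum = -1.

-1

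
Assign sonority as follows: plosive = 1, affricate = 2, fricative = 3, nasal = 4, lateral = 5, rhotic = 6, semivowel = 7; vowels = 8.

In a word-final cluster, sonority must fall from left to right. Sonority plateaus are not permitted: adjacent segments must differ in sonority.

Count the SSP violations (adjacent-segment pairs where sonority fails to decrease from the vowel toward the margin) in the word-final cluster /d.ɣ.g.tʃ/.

/d/ — plosive, sonority 1.
/ɣ/ — fricative, sonority 3.
/g/ — plosive, sonority 1.
/tʃ/ — affricate, sonority 2.
/d/→/ɣ/: 1→3 (does not fall) — violation.
/ɣ/→/g/: 3→1 (falls) — ok.
/g/→/tʃ/: 1→2 (does not fall) — violation.

2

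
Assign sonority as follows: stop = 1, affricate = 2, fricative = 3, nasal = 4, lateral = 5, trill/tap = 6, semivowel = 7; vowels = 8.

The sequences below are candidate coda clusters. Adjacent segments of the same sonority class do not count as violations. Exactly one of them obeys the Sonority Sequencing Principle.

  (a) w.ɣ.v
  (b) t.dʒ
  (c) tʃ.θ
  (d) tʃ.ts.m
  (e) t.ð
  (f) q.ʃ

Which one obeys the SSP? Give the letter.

a

(a) w.ɣ.v: profile 7-3-3 — obeys.
(b) t.dʒ: profile 1-2 — violates.
(c) tʃ.θ: profile 2-3 — violates.
(d) tʃ.ts.m: profile 2-2-4 — violates.
(e) t.ð: profile 1-3 — violates.
(f) q.ʃ: profile 1-3 — violates.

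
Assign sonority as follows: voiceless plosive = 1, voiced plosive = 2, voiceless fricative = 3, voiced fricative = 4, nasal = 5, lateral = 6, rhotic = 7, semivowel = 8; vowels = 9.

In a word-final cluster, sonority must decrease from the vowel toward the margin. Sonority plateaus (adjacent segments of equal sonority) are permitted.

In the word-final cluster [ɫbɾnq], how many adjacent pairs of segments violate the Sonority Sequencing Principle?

/ɫ/ is a lateral (sonority 6).
/b/ is a voiced plosive (sonority 2).
/ɾ/ is a rhotic (sonority 7).
/n/ is a nasal (sonority 5).
/q/ is a voiceless plosive (sonority 1).
/ɫ/→/b/: 6→2 (falls) — ok.
/b/→/ɾ/: 2→7 (does not fall) — violation.
/ɾ/→/n/: 7→5 (falls) — ok.
/n/→/q/: 5→1 (falls) — ok.

1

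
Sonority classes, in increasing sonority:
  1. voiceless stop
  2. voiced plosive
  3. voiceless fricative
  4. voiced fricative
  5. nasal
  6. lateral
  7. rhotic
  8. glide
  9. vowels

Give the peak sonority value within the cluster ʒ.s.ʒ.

/ʒ/ — voiced fricative, sonority 4.
/s/ — voiceless fricative, sonority 3.
/ʒ/ — voiced fricative, sonority 4.
The maximum is 4.

4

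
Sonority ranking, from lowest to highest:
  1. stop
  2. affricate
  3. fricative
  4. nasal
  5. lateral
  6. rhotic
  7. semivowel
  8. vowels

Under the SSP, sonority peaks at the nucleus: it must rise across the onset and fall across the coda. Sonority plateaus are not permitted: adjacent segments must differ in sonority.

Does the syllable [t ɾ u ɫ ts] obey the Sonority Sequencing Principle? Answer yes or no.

yes

Onset: /t/ is a stop (sonority 1), /ɾ/ is a rhotic (sonority 6); then the nucleus /u/ (sonority 8).
Onset profile 1-6-8 — rises to the nucleus.
Coda: /ɫ/ is a lateral (sonority 5), /ts/ is an affricate (sonority 2).
Coda profile 8-5-2 — falls from the nucleus.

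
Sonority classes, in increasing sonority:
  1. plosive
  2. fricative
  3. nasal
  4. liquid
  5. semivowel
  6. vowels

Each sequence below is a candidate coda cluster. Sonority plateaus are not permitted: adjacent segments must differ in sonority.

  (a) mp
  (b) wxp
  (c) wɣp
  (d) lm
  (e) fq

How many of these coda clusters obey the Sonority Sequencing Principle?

5

(a) 3-1 → obeys
(b) 5-2-1 → obeys
(c) 5-2-1 → obeys
(d) 4-3 → obeys
(e) 2-1 → obeys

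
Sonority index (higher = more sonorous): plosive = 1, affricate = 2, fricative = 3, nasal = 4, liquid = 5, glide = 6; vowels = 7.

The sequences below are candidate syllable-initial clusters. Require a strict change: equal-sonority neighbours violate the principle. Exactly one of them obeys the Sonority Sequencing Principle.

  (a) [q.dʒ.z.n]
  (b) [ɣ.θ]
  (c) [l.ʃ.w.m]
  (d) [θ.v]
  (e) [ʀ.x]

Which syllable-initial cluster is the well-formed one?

a

(a) sonority 1-2-3-4: well-formed.
(b) sonority 3-3: ill-formed.
(c) sonority 5-3-6-4: ill-formed.
(d) sonority 3-3: ill-formed.
(e) sonority 5-3: ill-formed.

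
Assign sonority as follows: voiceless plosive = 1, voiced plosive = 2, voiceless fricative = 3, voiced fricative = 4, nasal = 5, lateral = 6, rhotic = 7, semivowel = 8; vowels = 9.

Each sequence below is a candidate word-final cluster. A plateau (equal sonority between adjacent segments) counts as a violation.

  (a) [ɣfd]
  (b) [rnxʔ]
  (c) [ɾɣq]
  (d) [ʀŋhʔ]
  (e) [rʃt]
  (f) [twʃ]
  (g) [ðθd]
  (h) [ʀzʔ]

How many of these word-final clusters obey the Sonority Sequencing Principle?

7

(a) 4-3-2 → obeys
(b) 7-5-3-1 → obeys
(c) 7-4-1 → obeys
(d) 7-5-3-1 → obeys
(e) 7-3-1 → obeys
(f) 1-8-3 → violates
(g) 4-3-2 → obeys
(h) 7-4-1 → obeys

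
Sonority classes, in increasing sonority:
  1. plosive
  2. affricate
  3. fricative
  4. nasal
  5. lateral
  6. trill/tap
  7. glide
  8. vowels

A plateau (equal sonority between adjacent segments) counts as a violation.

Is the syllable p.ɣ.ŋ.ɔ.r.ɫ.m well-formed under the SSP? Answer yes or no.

Onset: /p/ is a plosive (sonority 1), /ɣ/ is a fricative (sonority 3), /ŋ/ is a nasal (sonority 4); then the nucleus /ɔ/ (sonority 8).
Onset profile 1-3-4-8 — rises to the nucleus.
Coda: /r/ is a trill/tap (sonority 6), /ɫ/ is a lateral (sonority 5), /m/ is a nasal (sonority 4).
Coda profile 8-6-5-4 — falls from the nucleus.

yes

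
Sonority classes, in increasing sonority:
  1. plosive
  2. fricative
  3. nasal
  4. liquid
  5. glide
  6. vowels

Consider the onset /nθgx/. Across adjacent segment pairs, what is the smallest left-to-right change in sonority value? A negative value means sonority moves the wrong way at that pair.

-1

/n/: nasal = 3.
/θ/: fricative = 2.
/g/: plosive = 1.
/x/: fricative = 2.
/n/→/θ/: change -1.
/θ/→/g/: change -1.
/g/→/x/: change +1.
Minimum = -1.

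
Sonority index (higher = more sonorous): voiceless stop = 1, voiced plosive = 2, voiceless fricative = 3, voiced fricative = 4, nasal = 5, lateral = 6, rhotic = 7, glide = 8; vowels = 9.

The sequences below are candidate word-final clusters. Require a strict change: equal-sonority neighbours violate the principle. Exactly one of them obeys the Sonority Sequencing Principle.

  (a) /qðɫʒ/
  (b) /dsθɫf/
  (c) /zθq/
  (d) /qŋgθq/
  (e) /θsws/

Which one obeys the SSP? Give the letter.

c

(a) 1-4-6-4 → violates
(b) 2-3-3-6-3 → violates
(c) 4-3-1 → obeys
(d) 1-5-2-3-1 → violates
(e) 3-3-8-3 → violates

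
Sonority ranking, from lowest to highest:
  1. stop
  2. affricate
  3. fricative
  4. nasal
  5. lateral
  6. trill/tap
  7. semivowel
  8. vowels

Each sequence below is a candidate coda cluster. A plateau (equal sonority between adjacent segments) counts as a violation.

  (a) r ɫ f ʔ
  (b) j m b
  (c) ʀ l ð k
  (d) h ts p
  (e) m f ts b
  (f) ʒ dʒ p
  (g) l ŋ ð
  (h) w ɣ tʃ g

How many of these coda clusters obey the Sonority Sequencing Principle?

8

(a) r ɫ f ʔ: profile 6-5-3-1 — obeys.
(b) j m b: profile 7-4-1 — obeys.
(c) ʀ l ð k: profile 6-5-3-1 — obeys.
(d) h ts p: profile 3-2-1 — obeys.
(e) m f ts b: profile 4-3-2-1 — obeys.
(f) ʒ dʒ p: profile 3-2-1 — obeys.
(g) l ŋ ð: profile 5-4-3 — obeys.
(h) w ɣ tʃ g: profile 7-3-2-1 — obeys.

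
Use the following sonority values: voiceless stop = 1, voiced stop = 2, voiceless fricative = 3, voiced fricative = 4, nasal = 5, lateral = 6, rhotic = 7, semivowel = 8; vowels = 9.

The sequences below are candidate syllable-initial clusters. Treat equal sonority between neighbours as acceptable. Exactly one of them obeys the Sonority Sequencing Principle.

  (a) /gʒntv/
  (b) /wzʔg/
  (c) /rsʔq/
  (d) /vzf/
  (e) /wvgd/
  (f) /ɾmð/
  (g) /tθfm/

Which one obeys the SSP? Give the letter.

g

(a) sonority 2-4-5-1-4: ill-formed.
(b) sonority 8-4-1-2: ill-formed.
(c) sonority 7-3-1-1: ill-formed.
(d) sonority 4-4-3: ill-formed.
(e) sonority 8-4-2-2: ill-formed.
(f) sonority 7-5-4: ill-formed.
(g) sonority 1-3-3-5: well-formed.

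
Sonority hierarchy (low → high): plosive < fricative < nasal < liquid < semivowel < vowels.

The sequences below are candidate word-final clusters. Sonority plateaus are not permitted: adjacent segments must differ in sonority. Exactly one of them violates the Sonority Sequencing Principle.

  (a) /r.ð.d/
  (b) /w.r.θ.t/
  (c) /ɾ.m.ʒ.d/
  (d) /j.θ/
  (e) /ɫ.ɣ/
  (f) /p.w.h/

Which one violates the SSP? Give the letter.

f

(a) /r.ð.d/: profile 4-2-1 — obeys.
(b) /w.r.θ.t/: profile 5-4-2-1 — obeys.
(c) /ɾ.m.ʒ.d/: profile 4-3-2-1 — obeys.
(d) /j.θ/: profile 5-2 — obeys.
(e) /ɫ.ɣ/: profile 4-2 — obeys.
(f) /p.w.h/: profile 1-5-2 — violates.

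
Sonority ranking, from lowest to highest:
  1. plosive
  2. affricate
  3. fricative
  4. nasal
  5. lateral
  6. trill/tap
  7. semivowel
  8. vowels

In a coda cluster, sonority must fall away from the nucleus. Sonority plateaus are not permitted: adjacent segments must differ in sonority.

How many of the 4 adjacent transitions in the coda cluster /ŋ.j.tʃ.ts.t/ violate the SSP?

2

/ŋ/ is a nasal (sonority 4).
/j/ is a semivowel (sonority 7).
/tʃ/ is an affricate (sonority 2).
/ts/ is an affricate (sonority 2).
/t/ is a plosive (sonority 1).
/ŋ/→/j/: 4→7 (does not fall) — violation.
/j/→/tʃ/: 7→2 (falls) — ok.
/tʃ/→/ts/: 2→2 (plateau) — violation.
/ts/→/t/: 2→1 (falls) — ok.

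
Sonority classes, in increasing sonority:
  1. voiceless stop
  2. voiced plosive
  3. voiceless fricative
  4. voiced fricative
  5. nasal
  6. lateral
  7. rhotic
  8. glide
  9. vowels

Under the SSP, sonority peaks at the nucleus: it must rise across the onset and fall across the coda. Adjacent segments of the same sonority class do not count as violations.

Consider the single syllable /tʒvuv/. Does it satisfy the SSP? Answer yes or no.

Onset: /t/ is a voiceless stop (sonority 1), /ʒ/ is a voiced fricative (sonority 4), /v/ is a voiced fricative (sonority 4); then the nucleus /u/ (sonority 9).
Onset profile 1-4-4-9 — rises to the nucleus.
Coda: /v/ is a voiced fricative (sonority 4).
Coda profile 9-4 — falls from the nucleus.

yes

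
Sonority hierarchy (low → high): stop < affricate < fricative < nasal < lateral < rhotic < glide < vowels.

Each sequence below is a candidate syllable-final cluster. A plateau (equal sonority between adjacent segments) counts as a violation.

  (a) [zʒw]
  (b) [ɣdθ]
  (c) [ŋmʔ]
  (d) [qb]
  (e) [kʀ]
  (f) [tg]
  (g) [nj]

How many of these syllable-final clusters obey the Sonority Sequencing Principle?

0

(a) 3-3-7 → violates
(b) 3-1-3 → violates
(c) 4-4-1 → violates
(d) 1-1 → violates
(e) 1-6 → violates
(f) 1-1 → violates
(g) 4-7 → violates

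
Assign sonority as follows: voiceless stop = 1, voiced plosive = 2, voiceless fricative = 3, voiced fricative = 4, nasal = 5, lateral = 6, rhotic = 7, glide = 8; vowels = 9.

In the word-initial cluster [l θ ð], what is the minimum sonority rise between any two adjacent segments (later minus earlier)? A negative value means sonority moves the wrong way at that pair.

-3

/l/ — lateral, sonority 6.
/θ/ — voiceless fricative, sonority 3.
/ð/ — voiced fricative, sonority 4.
/l/→/θ/: change -3.
/θ/→/ð/: change +1.
Minimum = -3.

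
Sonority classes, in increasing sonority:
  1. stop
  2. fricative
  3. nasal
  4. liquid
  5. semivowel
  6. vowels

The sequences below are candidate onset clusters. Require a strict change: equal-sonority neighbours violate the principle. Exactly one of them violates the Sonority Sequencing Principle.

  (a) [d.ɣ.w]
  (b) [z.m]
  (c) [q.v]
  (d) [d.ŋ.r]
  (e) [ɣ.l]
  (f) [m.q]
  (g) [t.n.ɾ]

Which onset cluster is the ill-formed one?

f

(a) [d.ɣ.w]: profile 1-2-5 — obeys.
(b) [z.m]: profile 2-3 — obeys.
(c) [q.v]: profile 1-2 — obeys.
(d) [d.ŋ.r]: profile 1-3-4 — obeys.
(e) [ɣ.l]: profile 2-4 — obeys.
(f) [m.q]: profile 3-1 — violates.
(g) [t.n.ɾ]: profile 1-3-4 — obeys.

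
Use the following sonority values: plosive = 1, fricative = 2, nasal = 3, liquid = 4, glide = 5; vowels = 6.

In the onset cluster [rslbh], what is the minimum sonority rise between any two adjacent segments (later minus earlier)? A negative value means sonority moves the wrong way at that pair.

/r/ — liquid, sonority 4.
/s/ — fricative, sonority 2.
/l/ — liquid, sonority 4.
/b/ — plosive, sonority 1.
/h/ — fricative, sonority 2.
/r/→/s/: change -2.
/s/→/l/: change +2.
/l/→/b/: change -3.
/b/→/h/: change +1.
Minimum = -3.

-3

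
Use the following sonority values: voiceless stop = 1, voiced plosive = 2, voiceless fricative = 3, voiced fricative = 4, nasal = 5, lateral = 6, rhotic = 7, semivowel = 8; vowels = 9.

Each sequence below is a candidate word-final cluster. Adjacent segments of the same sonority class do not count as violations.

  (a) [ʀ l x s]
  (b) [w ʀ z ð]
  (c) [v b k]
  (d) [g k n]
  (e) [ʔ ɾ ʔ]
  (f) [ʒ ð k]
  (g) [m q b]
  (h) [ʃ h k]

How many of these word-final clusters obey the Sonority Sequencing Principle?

(a) 7-6-3-3 → obeys
(b) 8-7-4-4 → obeys
(c) 4-2-1 → obeys
(d) 2-1-5 → violates
(e) 1-7-1 → violates
(f) 4-4-1 → obeys
(g) 5-1-2 → violates
(h) 3-3-1 → obeys

5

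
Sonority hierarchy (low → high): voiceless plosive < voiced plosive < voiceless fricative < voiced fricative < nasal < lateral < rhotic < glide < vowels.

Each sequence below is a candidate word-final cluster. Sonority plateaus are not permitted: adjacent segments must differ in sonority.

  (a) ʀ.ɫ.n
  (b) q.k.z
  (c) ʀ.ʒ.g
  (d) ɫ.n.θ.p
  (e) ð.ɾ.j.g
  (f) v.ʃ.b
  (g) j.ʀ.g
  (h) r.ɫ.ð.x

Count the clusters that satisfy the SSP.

6

(a) ʀ.ɫ.n: profile 7-6-5 — obeys.
(b) q.k.z: profile 1-1-4 — violates.
(c) ʀ.ʒ.g: profile 7-4-2 — obeys.
(d) ɫ.n.θ.p: profile 6-5-3-1 — obeys.
(e) ð.ɾ.j.g: profile 4-7-8-2 — violates.
(f) v.ʃ.b: profile 4-3-2 — obeys.
(g) j.ʀ.g: profile 8-7-2 — obeys.
(h) r.ɫ.ð.x: profile 7-6-4-3 — obeys.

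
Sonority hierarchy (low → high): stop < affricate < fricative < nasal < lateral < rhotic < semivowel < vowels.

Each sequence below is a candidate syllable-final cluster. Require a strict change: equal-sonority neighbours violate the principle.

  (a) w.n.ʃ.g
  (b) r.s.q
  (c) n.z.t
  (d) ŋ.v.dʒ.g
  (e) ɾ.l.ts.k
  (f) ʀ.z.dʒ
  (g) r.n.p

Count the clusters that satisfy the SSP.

(a) 7-4-3-1 → obeys
(b) 6-3-1 → obeys
(c) 4-3-1 → obeys
(d) 4-3-2-1 → obeys
(e) 6-5-2-1 → obeys
(f) 6-3-2 → obeys
(g) 6-4-1 → obeys

7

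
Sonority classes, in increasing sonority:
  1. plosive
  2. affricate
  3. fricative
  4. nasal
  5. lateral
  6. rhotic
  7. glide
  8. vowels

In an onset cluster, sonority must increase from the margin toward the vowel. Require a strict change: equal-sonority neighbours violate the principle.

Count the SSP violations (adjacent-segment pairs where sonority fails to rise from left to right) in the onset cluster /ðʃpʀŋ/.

3

/ð/ — fricative, sonority 3.
/ʃ/ — fricative, sonority 3.
/p/ — plosive, sonority 1.
/ʀ/ — rhotic, sonority 6.
/ŋ/ — nasal, sonority 4.
/ð/→/ʃ/: 3→3 (plateau) — violation.
/ʃ/→/p/: 3→1 (does not rise) — violation.
/p/→/ʀ/: 1→6 (rises) — ok.
/ʀ/→/ŋ/: 6→4 (does not rise) — violation.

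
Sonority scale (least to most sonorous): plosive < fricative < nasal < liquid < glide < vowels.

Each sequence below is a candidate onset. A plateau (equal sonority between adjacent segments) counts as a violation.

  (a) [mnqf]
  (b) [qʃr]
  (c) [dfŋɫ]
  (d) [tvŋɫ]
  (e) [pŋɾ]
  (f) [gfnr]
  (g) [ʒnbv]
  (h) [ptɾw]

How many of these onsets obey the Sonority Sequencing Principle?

(a) 3-3-1-2 → violates
(b) 1-2-4 → obeys
(c) 1-2-3-4 → obeys
(d) 1-2-3-4 → obeys
(e) 1-3-4 → obeys
(f) 1-2-3-4 → obeys
(g) 2-3-1-2 → violates
(h) 1-1-4-5 → violates

5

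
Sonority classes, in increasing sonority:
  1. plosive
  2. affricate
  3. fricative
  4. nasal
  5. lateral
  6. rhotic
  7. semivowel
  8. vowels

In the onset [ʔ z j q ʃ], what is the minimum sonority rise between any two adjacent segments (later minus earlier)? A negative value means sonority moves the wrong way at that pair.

-6

/ʔ/ — plosive, sonority 1.
/z/ — fricative, sonority 3.
/j/ — semivowel, sonority 7.
/q/ — plosive, sonority 1.
/ʃ/ — fricative, sonority 3.
/ʔ/→/z/: change +2.
/z/→/j/: change +4.
/j/→/q/: change -6.
/q/→/ʃ/: change +2.
Minimum = -6.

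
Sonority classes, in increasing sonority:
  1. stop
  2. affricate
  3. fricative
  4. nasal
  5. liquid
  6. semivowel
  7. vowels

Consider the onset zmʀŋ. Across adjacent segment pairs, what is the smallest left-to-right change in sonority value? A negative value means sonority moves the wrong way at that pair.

/z/ — fricative, sonority 3.
/m/ — nasal, sonority 4.
/ʀ/ — liquid, sonority 5.
/ŋ/ — nasal, sonority 4.
/z/→/m/: change +1.
/m/→/ʀ/: change +1.
/ʀ/→/ŋ/: change -1.
Minimum = -1.

-1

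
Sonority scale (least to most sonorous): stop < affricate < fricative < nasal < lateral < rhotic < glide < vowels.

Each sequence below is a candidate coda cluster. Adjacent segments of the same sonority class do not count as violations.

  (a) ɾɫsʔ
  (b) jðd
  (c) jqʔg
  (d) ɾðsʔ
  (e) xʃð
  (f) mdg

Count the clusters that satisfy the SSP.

(a) sonority 6-5-3-1: well-formed.
(b) sonority 7-3-1: well-formed.
(c) sonority 7-1-1-1: well-formed.
(d) sonority 6-3-3-1: well-formed.
(e) sonority 3-3-3: well-formed.
(f) sonority 4-1-1: well-formed.

6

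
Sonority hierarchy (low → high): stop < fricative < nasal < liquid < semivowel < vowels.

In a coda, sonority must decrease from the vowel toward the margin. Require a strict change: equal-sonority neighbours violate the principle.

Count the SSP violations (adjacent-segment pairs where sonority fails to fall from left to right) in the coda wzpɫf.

1

/w/ is a semivowel (sonority 5).
/z/ is a fricative (sonority 2).
/p/ is a stop (sonority 1).
/ɫ/ is a liquid (sonority 4).
/f/ is a fricative (sonority 2).
/w/→/z/: 5→2 (falls) — ok.
/z/→/p/: 2→1 (falls) — ok.
/p/→/ɫ/: 1→4 (does not fall) — violation.
/ɫ/→/f/: 4→2 (falls) — ok.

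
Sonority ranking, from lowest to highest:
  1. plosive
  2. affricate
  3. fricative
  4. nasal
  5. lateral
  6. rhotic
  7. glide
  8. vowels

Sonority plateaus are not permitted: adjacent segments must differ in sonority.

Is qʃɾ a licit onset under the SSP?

/q/ — plosive, sonority 1.
/ʃ/ — fricative, sonority 3.
/ɾ/ — rhotic, sonority 6.
The profile 1-3-6 strictly rises, so the onset satisfies the SSP.

yes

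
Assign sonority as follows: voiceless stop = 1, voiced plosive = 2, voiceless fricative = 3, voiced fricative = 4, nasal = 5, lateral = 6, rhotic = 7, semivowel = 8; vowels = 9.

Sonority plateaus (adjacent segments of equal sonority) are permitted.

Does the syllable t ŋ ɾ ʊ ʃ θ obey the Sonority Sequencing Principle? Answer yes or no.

Onset: /t/ is a voiceless stop (sonority 1), /ŋ/ is a nasal (sonority 5), /ɾ/ is a rhotic (sonority 7); then the nucleus /ʊ/ (sonority 9).
Onset profile 1-5-7-9 — rises to the nucleus.
Coda: /ʃ/ is a voiceless fricative (sonority 3), /θ/ is a voiceless fricative (sonority 3).
Coda profile 9-3-3 — falls from the nucleus.

yes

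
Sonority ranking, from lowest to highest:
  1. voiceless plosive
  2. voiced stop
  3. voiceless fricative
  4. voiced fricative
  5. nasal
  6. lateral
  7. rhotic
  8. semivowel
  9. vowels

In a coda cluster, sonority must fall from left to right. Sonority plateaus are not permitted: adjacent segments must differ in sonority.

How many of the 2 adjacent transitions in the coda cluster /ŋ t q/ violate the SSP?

/ŋ/: nasal = 5.
/t/: voiceless plosive = 1.
/q/: voiceless plosive = 1.
/ŋ/→/t/: 5→1 (falls) — ok.
/t/→/q/: 1→1 (plateau) — violation.

1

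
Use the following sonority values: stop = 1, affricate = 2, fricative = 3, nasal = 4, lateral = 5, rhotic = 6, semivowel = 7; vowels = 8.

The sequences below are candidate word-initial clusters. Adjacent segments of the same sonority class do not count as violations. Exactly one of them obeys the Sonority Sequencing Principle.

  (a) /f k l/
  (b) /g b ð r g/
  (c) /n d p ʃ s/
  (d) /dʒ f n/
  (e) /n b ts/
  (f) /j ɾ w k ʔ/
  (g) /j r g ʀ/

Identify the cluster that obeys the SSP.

d

(a) /f k l/: profile 3-1-5 — violates.
(b) /g b ð r g/: profile 1-1-3-6-1 — violates.
(c) /n d p ʃ s/: profile 4-1-1-3-3 — violates.
(d) /dʒ f n/: profile 2-3-4 — obeys.
(e) /n b ts/: profile 4-1-2 — violates.
(f) /j ɾ w k ʔ/: profile 7-6-7-1-1 — violates.
(g) /j r g ʀ/: profile 7-6-1-6 — violates.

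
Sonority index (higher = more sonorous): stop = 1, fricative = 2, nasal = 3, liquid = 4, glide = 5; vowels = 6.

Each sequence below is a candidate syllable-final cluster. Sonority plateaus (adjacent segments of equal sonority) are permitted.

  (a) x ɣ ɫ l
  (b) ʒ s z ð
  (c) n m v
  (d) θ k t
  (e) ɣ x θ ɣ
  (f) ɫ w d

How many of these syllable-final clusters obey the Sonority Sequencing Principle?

4

(a) 2-2-4-4 → violates
(b) 2-2-2-2 → obeys
(c) 3-3-2 → obeys
(d) 2-1-1 → obeys
(e) 2-2-2-2 → obeys
(f) 4-5-1 → violates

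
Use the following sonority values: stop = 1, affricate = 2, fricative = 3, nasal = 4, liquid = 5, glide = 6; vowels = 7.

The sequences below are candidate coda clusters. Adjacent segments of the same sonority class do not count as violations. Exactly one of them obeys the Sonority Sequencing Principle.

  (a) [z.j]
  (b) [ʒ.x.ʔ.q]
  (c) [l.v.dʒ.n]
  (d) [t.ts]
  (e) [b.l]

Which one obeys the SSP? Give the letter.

b

(a) sonority 3-6: ill-formed.
(b) sonority 3-3-1-1: well-formed.
(c) sonority 5-3-2-4: ill-formed.
(d) sonority 1-2: ill-formed.
(e) sonority 1-5: ill-formed.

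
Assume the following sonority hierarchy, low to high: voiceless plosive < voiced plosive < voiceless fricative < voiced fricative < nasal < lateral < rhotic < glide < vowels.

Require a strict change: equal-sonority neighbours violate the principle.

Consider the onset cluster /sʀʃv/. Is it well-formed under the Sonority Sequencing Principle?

/s/ is a voiceless fricative (sonority 3).
/ʀ/ is a rhotic (sonority 7).
/ʃ/ is a voiceless fricative (sonority 3).
/v/ is a voiced fricative (sonority 4).
The profile is 3-7-3-4. Between /ʀ/ (7) and /ʃ/ (3) sonority does not rise, so the cluster violates the SSP.

no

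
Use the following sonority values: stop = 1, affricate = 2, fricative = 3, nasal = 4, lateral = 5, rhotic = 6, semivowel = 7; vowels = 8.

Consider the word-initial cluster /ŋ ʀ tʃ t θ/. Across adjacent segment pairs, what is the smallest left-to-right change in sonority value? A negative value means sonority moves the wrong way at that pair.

-4

/ŋ/: nasal = 4.
/ʀ/: rhotic = 6.
/tʃ/: affricate = 2.
/t/: stop = 1.
/θ/: fricative = 3.
/ŋ/→/ʀ/: change +2.
/ʀ/→/tʃ/: change -4.
/tʃ/→/t/: change -1.
/t/→/θ/: change +2.
Minimum = -4.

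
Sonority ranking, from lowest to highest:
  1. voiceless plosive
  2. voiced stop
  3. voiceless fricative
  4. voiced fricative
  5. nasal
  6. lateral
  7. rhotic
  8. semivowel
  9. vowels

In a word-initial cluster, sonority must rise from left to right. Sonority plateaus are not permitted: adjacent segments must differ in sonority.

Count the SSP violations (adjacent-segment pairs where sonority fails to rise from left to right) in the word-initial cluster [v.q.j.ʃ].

2

/v/: voiced fricative = 4.
/q/: voiceless plosive = 1.
/j/: semivowel = 8.
/ʃ/: voiceless fricative = 3.
/v/→/q/: 4→1 (does not rise) — violation.
/q/→/j/: 1→8 (rises) — ok.
/j/→/ʃ/: 8→3 (does not rise) — violation.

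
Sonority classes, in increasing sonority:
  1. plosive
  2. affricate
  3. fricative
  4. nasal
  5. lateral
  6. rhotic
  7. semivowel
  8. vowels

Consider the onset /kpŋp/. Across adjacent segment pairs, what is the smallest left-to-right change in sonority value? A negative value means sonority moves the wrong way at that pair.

-3

/k/ — plosive, sonority 1.
/p/ — plosive, sonority 1.
/ŋ/ — nasal, sonority 4.
/p/ — plosive, sonority 1.
/k/→/p/: change +0.
/p/→/ŋ/: change +3.
/ŋ/→/p/: change -3.
Minimum = -3.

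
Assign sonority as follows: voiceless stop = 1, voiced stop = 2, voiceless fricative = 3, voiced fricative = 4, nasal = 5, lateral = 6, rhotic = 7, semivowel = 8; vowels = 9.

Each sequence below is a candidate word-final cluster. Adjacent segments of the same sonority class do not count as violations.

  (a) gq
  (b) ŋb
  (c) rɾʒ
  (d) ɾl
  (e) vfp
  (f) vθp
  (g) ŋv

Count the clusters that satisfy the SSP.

7

(a) gq: profile 2-1 — obeys.
(b) ŋb: profile 5-2 — obeys.
(c) rɾʒ: profile 7-7-4 — obeys.
(d) ɾl: profile 7-6 — obeys.
(e) vfp: profile 4-3-1 — obeys.
(f) vθp: profile 4-3-1 — obeys.
(g) ŋv: profile 5-4 — obeys.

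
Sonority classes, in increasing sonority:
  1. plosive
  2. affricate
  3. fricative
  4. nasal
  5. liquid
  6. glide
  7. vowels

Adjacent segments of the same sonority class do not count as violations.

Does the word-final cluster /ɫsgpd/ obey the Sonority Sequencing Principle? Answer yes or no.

/ɫ/ — liquid, sonority 5.
/s/ — fricative, sonority 3.
/g/ — plosive, sonority 1.
/p/ — plosive, sonority 1.
/d/ — plosive, sonority 1.
The profile 5-3-1-1-1 is non-increasing (plateaus allowed), so the word-final cluster satisfies the SSP.

yes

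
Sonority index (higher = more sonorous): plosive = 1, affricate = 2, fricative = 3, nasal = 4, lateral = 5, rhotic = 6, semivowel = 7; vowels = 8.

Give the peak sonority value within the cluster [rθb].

/r/ — rhotic, sonority 6.
/θ/ — fricative, sonority 3.
/b/ — plosive, sonority 1.
The maximum is 6.

6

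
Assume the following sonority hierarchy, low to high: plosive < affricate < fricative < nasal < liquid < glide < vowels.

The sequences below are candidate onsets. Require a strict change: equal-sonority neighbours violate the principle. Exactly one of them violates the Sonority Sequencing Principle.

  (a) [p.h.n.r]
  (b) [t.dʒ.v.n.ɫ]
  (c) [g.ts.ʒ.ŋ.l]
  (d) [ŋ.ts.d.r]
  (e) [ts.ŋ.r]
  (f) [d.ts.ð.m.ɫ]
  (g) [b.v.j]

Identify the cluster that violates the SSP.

(a) [p.h.n.r]: profile 1-3-4-5 — obeys.
(b) [t.dʒ.v.n.ɫ]: profile 1-2-3-4-5 — obeys.
(c) [g.ts.ʒ.ŋ.l]: profile 1-2-3-4-5 — obeys.
(d) [ŋ.ts.d.r]: profile 4-2-1-5 — violates.
(e) [ts.ŋ.r]: profile 2-4-5 — obeys.
(f) [d.ts.ð.m.ɫ]: profile 1-2-3-4-5 — obeys.
(g) [b.v.j]: profile 1-3-6 — obeys.

d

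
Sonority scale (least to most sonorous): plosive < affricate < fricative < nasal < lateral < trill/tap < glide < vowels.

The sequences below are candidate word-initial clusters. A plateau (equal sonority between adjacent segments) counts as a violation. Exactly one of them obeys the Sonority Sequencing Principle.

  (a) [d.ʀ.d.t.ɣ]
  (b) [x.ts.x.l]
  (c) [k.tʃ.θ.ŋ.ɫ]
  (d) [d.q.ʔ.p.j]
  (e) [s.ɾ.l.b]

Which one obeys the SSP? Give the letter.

(a) [d.ʀ.d.t.ɣ]: profile 1-6-1-1-3 — violates.
(b) [x.ts.x.l]: profile 3-2-3-5 — violates.
(c) [k.tʃ.θ.ŋ.ɫ]: profile 1-2-3-4-5 — obeys.
(d) [d.q.ʔ.p.j]: profile 1-1-1-1-7 — violates.
(e) [s.ɾ.l.b]: profile 3-6-5-1 — violates.

c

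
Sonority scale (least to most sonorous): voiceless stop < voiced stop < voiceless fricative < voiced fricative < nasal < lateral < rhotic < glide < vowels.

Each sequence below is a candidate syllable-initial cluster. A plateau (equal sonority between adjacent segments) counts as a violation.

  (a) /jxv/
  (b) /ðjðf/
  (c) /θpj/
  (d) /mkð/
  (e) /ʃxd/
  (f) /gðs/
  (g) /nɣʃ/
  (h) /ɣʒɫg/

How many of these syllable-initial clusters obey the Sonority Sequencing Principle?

0

(a) 8-3-4 → violates
(b) 4-8-4-3 → violates
(c) 3-1-8 → violates
(d) 5-1-4 → violates
(e) 3-3-2 → violates
(f) 2-4-3 → violates
(g) 5-4-3 → violates
(h) 4-4-6-2 → violates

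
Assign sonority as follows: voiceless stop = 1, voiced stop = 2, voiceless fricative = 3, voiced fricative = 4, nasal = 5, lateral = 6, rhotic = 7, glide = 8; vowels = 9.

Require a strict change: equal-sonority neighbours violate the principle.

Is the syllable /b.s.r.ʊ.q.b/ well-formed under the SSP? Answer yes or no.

no

Onset: /b/ is a voiced stop (sonority 2), /s/ is a voiceless fricative (sonority 3), /r/ is a rhotic (sonority 7); then the nucleus /ʊ/ (sonority 9).
Onset profile 2-3-7-9 — rises to the nucleus.
Coda: /q/ is a voiceless stop (sonority 1), /b/ is a voiced stop (sonority 2).
Coda profile 9-1-2 — does not strictly fall throughout.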